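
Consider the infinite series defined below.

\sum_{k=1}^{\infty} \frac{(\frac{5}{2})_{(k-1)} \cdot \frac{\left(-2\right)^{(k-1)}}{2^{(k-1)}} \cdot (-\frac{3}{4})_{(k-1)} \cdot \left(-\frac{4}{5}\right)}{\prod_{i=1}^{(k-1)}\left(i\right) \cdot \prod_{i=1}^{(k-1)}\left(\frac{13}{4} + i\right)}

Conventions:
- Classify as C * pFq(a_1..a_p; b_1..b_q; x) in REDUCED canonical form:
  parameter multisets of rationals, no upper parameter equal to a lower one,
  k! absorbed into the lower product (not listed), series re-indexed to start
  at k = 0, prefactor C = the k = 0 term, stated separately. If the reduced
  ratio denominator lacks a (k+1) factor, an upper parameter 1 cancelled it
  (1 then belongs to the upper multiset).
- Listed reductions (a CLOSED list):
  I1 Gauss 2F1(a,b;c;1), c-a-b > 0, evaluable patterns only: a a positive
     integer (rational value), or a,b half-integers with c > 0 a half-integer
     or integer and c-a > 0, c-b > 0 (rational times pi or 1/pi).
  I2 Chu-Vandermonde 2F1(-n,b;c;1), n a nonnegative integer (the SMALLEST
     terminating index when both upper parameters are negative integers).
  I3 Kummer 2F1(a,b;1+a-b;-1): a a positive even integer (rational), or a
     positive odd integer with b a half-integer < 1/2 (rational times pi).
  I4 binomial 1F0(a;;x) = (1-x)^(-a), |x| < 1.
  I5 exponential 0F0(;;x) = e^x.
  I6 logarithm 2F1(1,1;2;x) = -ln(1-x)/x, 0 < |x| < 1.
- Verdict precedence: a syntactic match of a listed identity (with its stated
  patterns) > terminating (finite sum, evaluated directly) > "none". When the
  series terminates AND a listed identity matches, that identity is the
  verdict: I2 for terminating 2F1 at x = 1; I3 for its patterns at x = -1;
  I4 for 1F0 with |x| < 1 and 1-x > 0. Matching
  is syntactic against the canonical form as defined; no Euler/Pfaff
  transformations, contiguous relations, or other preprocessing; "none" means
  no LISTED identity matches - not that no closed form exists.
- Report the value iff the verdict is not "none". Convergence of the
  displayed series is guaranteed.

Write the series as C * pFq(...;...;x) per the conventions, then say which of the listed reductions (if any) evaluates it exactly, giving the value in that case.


x = -1 here; the reduced form reads 2F1, upper {-\frac{3}{4}, \frac{5}{2}}, lower {\frac{17}{4}}, C = -\frac{4}{5}. Verdict: none - at argument -1 the multisets {-\frac{3}{4}, \frac{5}{2}} ; {\frac{17}{4}} match no listed identity.

First insight: from the first term -\frac{4}{5}: the two k-th powers (prefactor -4/5) combine into one argument.
Term ratio: r(k) = -1 * (k-\frac{3}{4}) (k+\frac{5}{2}) / [(k+\frac{17}{4}) (k+1)] ; factor over Q: parameters, x = -1, and C = -\frac{4}{5}.


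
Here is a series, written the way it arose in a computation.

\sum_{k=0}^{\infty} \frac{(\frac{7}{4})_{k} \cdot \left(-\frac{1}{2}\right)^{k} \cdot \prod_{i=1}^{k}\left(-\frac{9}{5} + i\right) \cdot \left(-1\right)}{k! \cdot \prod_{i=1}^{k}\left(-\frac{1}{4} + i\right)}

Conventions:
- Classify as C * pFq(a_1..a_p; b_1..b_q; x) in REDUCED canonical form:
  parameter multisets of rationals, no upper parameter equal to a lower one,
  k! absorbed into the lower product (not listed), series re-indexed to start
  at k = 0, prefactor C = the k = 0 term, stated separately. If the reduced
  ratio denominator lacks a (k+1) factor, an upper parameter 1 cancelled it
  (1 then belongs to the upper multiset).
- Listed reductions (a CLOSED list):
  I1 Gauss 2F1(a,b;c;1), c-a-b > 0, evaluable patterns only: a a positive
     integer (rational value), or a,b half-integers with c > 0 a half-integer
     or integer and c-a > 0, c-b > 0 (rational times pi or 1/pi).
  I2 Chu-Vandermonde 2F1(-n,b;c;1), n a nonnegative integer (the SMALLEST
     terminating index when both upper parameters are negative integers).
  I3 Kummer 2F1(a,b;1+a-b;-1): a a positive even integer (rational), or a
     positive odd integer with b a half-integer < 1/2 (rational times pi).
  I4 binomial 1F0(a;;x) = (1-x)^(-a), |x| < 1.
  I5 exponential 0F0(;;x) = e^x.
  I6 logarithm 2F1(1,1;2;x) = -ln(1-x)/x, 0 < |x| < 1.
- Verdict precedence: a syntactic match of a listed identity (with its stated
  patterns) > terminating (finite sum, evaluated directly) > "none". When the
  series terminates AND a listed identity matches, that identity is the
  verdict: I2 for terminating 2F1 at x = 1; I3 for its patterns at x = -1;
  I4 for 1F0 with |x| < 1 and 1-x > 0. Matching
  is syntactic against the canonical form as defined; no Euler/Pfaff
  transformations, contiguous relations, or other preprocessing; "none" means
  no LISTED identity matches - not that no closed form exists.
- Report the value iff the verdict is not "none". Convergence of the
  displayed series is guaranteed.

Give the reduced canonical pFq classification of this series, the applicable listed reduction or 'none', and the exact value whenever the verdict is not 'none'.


Canonical form: C = -1 times 2F1 with upper {-\frac{4}{5}, \frac{7}{4}}, lower {\frac{3}{4}}, x = -\frac{1}{2}. Verdict: none. A 2F1 with upper {-\frac{4}{5}, \frac{7}{4}} fits none of I1-I6 at x = -\frac{1}{2}; the sum runs forever.

First insight: x = -\frac{1}{2} and the running product (prefactor -1) telescopes to a rising factorial.
Step ratio: r(k) = -\frac{1}{2} * (k-\frac{4}{5}) (k+\frac{7}{4}) / [(k+\frac{3}{4}) (k+1)] - rational in k. x = -\frac{1}{2}; t_0 = -1; negate the roots.


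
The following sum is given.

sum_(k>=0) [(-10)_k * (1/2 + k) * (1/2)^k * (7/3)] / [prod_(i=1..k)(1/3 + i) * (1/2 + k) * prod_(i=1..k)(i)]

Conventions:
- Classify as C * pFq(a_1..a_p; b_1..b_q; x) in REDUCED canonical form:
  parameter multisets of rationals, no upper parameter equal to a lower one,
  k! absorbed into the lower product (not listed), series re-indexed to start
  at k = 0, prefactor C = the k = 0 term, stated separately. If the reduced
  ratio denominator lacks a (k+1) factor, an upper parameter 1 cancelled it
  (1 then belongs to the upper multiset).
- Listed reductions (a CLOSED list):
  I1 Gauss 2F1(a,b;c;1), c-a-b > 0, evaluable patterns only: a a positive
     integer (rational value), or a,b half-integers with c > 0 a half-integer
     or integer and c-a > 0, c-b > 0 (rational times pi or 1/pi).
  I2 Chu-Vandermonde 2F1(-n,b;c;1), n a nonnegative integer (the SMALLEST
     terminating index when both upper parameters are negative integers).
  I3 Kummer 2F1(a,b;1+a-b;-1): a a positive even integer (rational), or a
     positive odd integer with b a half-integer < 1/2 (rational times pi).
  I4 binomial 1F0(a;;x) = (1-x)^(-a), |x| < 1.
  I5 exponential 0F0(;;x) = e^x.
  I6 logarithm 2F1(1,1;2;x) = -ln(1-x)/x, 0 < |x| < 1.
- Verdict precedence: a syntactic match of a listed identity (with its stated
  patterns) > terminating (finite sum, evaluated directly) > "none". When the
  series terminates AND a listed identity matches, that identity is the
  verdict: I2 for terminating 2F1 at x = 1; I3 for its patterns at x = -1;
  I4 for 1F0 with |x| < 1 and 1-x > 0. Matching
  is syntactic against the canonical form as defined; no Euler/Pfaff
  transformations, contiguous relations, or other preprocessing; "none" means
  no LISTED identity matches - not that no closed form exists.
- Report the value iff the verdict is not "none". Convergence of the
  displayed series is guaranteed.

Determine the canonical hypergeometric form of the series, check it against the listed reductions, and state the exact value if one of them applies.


At argument 1/2: a 1F1 with upper {-10}, lower {4/3}, scaled by C = 7/3. Verdict: terminating. With -10 upstairs the series is a 11-term polynomial sum; evaluated term by term. Its exact value is -172599959328971/231835828224000.

Key observation: x = (1/2) and the product of the first k integers (C = 7/3, x = 1/2) is k!.
Consecutive-term ratio: r(k) = (1/2) * (k-10) / [(k+4/3) (k+1)] - rational in k. x = (1/2); t_0 = 7/3; negate the roots.


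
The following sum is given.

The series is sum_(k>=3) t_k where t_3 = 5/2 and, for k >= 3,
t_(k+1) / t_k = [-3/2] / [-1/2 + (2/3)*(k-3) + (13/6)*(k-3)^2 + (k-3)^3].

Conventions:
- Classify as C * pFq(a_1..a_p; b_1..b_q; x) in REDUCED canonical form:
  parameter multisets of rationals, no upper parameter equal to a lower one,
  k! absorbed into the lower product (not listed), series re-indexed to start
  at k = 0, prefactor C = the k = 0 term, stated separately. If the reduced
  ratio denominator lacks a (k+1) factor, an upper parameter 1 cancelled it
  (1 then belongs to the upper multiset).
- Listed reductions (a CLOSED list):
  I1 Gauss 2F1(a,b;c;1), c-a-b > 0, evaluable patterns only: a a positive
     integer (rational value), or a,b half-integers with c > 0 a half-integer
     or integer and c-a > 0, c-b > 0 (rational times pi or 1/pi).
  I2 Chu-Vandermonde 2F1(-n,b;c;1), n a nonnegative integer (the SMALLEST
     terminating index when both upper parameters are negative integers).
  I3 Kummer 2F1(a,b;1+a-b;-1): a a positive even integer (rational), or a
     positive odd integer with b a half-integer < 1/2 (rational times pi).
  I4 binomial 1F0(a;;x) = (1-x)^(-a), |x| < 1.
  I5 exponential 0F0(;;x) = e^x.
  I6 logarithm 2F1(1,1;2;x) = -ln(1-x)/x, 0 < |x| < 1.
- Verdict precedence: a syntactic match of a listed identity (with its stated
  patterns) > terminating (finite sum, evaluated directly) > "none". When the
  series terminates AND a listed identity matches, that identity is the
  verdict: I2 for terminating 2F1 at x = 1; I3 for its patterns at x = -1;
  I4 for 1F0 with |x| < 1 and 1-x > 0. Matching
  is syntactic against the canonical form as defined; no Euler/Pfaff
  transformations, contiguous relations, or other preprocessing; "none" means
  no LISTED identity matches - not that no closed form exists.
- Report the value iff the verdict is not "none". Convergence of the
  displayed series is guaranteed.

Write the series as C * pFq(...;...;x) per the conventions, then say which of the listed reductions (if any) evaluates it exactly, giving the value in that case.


With C = 5/2: the canonical form is 0F2(-; -1/3, 3/2; -3/2). Verdict: no listed reduction: x = -3/2 and upper {-} fail every I1-I6 pattern.

Key step: from the first term 5/2: roots of the ratio polynomials (C = 5/2, x = -3/2) are the negated parameters.
Consecutive-term ratio: r(k) = (-3/2) * 1 / [(k-1/3) (k+3/2) (k+1)] ; factor over Q: parameters, x = (-3/2), and C = 5/2.


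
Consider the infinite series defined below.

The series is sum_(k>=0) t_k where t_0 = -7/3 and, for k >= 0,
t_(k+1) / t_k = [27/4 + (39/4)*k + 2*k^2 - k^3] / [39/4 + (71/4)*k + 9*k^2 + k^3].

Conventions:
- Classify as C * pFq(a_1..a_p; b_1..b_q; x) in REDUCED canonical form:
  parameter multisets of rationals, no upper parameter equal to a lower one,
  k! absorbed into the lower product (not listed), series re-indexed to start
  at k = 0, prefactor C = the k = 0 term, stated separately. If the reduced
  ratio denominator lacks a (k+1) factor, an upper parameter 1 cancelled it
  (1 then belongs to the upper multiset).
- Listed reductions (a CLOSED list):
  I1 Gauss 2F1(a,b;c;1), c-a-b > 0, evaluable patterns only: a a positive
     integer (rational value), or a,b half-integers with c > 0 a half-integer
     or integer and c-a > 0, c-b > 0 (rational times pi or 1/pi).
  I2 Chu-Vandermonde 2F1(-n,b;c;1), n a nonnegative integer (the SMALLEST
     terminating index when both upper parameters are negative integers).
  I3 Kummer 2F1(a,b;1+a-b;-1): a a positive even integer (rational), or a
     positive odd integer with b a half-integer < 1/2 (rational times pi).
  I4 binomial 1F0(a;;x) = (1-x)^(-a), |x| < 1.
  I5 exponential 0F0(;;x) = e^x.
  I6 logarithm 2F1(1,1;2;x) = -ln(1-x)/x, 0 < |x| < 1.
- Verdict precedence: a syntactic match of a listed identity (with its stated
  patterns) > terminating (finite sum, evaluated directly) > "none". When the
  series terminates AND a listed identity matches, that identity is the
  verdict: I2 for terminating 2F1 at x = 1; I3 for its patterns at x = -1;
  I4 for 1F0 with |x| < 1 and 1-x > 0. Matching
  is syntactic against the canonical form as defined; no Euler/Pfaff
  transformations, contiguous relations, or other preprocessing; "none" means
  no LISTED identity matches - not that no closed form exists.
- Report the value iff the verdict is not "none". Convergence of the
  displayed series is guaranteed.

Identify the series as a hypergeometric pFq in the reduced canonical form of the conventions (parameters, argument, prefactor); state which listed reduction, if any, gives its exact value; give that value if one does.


Prefactor -7/3, argument -1: 2F1 with upper {-9/2, 1} over lower {13/2}. Verdict: Kummer (I3) matches (x = -1; c = 13/2 equals 1+a-b for upper {-9/2, 1}: listed pattern). Hence: (-1617/1024) * pi.

Key observation: t_0 = -7/3 here, and cancel k + 3/2 from the displayed ratio first; then C = -7/3, x = -1.
Term ratio: r(k) = (-1) * (k-9/2) (k+1) / [(k+13/2) (k+1)] - rational in k, leading ratio (-1); with t_0 = -7/3, classification follows.


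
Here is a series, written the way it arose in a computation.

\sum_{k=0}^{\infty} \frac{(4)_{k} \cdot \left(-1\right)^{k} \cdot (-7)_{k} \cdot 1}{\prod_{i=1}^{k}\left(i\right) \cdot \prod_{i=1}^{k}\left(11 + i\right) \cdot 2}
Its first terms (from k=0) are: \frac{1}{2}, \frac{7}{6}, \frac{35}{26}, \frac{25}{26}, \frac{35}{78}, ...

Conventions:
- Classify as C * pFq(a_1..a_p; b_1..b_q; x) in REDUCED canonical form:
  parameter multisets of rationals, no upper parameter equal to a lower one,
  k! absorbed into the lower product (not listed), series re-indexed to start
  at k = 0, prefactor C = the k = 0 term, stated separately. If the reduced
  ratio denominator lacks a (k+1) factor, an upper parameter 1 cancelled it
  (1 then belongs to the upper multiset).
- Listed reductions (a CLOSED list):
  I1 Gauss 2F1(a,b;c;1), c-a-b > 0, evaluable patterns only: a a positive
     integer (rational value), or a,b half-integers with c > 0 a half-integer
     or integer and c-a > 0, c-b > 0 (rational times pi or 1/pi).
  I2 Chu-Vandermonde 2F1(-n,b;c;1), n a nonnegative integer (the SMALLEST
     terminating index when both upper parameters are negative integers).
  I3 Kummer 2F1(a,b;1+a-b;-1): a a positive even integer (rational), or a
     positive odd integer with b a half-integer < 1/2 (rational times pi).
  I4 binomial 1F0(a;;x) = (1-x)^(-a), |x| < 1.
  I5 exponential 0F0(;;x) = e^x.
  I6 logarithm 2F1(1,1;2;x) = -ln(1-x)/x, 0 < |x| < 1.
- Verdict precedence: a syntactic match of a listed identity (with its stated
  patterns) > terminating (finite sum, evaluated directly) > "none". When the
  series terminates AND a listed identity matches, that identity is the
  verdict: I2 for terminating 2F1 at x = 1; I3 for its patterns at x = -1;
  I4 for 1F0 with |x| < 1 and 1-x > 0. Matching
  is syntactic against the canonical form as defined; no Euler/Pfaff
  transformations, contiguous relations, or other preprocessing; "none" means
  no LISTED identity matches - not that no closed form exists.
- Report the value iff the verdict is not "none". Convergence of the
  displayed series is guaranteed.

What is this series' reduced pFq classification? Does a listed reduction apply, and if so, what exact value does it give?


Reduced: x = -1, 2F1, upper = {-7, 4}, lower = {12}, C = \frac{1}{2}. Verdict (x = -1): Kummer's theorem (I3) applies (x = -1; c = 12 equals 1+a-b for upper {-7, 4}: listed pattern). Exact value: \frac{55}{12}.

The tell: t_0 = \frac{1}{2} here, and the product of the first k integers (C = 1/2) is k!.
Adjacent-term ratio: r(k) = -1 * (k-7) (k+4) / [(k+12) (k+1)] - rational in k. x = -1; t_0 = \frac{1}{2}; negate the roots.


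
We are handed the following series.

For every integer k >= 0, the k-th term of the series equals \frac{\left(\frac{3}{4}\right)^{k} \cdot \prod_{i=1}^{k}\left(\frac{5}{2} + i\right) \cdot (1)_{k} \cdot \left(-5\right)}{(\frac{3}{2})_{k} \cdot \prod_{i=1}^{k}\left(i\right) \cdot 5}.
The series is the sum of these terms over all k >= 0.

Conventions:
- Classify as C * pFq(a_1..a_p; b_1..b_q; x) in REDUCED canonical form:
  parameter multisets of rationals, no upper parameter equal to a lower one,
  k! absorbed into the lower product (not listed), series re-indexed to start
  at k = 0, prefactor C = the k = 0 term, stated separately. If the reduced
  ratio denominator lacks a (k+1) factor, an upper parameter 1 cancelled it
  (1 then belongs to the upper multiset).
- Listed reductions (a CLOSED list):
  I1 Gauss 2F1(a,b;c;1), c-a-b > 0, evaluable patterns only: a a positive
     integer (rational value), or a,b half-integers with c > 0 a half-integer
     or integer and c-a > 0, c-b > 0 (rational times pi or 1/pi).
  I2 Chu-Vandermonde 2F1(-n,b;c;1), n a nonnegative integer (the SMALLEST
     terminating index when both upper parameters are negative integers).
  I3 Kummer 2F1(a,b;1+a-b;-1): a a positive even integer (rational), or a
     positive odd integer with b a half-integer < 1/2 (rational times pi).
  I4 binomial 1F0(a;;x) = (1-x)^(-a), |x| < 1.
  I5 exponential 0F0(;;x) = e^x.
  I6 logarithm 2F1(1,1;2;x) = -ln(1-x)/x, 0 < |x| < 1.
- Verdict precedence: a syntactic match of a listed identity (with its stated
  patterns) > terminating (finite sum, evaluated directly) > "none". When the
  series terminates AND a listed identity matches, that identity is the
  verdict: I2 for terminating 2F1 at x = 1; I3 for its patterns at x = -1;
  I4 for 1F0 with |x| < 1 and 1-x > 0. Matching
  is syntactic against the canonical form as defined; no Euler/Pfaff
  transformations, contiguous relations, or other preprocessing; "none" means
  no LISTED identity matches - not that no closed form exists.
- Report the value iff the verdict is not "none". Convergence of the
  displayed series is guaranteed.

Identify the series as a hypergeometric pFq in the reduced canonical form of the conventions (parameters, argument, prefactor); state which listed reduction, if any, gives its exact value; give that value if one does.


At argument \frac{3}{4}: a 2F1 with upper {1, \frac{7}{2}}, lower {\frac{3}{2}}, scaled by C = -1. Verdict: none - this 2F1 at x = \frac{3}{4} matches no listed pattern, and upper {1, \frac{7}{2}} holds no stopper.

Key observation: with t_0 = -1, the constant factors (prefactor -1) combine into one prefactor.
Step ratio: r(k) = \frac{3}{4} * (k+1) (k+\frac{7}{2}) / [(k+\frac{3}{2}) (k+1)] - poly over poly, x = \frac{3}{4} from leading terms; C = -1 at k = 0.


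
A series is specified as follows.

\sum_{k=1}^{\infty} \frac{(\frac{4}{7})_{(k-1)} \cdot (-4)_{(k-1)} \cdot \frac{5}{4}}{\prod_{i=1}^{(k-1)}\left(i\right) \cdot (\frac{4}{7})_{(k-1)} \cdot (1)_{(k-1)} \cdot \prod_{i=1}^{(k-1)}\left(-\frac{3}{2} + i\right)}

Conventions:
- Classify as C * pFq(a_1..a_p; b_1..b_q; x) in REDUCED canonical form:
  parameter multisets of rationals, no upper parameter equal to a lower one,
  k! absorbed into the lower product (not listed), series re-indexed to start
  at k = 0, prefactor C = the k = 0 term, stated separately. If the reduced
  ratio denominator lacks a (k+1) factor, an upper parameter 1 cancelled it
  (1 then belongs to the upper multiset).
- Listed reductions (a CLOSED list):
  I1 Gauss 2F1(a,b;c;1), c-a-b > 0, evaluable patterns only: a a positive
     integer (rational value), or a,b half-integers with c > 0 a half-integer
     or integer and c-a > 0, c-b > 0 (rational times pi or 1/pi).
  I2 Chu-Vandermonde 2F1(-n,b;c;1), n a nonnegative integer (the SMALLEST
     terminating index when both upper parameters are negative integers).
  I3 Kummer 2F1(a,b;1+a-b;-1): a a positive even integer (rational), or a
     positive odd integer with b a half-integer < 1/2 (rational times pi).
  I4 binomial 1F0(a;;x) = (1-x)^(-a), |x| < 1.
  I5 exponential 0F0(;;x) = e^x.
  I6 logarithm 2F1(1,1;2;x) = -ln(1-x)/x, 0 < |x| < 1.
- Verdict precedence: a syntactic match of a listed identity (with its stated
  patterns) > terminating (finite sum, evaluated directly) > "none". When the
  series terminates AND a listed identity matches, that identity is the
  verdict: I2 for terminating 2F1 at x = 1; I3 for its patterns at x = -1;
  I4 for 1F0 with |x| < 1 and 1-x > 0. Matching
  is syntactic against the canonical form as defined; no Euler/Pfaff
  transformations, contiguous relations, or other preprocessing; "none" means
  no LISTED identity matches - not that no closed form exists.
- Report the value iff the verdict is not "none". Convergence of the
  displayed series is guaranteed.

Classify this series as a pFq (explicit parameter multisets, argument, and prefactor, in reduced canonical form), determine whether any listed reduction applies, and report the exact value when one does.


Key observation: with t_0 = \frac{5}{4}, (1)_k (C = 5/4, x = 1) is k! itself.
Ratio: r(k) = 1 * (k-4) / [(k-\frac{1}{2}) (k+1) (k+1)] - rational in k, leading ratio 1; with t_0 = \frac{5}{4}, classification follows.

This is \frac{5}{4} * 1F2(-4; -\frac{1}{2}, 1; 1) in reduced canonical form. Verdict: terminating - upper parameter -4 makes this a finite sum (last index 4), evaluated exactly. Sum: -\frac{19}{12}.


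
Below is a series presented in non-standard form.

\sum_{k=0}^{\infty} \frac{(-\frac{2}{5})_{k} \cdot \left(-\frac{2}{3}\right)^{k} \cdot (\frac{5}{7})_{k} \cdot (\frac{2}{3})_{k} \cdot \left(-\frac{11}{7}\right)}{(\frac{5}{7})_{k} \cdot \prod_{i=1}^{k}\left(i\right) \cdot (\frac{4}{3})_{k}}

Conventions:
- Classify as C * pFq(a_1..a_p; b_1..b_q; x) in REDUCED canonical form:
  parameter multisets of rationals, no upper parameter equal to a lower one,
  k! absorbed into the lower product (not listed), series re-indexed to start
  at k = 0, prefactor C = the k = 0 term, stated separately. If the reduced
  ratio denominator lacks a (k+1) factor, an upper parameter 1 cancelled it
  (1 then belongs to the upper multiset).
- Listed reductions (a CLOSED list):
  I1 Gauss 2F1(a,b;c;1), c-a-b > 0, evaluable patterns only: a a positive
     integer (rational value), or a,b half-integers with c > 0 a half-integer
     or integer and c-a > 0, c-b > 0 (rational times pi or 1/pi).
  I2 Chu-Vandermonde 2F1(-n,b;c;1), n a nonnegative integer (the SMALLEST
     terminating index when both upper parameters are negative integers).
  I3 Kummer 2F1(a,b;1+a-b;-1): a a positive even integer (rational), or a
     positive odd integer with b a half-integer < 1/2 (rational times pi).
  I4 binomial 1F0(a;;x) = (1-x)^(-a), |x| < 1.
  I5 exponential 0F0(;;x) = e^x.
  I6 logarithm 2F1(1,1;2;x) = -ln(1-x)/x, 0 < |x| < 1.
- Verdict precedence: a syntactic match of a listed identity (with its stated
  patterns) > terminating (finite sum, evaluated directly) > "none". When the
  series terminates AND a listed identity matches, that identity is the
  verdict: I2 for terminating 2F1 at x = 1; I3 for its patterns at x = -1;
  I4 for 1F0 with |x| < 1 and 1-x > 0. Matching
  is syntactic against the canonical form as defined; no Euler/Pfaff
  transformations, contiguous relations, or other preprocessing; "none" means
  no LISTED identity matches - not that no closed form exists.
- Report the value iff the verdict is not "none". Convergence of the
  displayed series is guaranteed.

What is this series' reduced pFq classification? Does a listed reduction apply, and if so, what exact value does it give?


With C = -\frac{11}{7}: the canonical form is 2F1(-\frac{2}{5}, \frac{2}{3}; \frac{4}{3}; -\frac{2}{3}). Verdict: no listed reduction: x = -\frac{2}{3} and upper {-\frac{2}{5}, \frac{2}{3}} fail every I1-I6 pattern.

First insight: x = -\frac{2}{3} and the parameter 5/7 appears in both the upper and lower lists and cancels.
Ratio: r(k) = -\frac{2}{3} * (k-\frac{2}{5}) (k+\frac{2}{3}) / [(k+\frac{4}{3}) (k+1)] ; factor over Q: parameters, x = -\frac{2}{3}, and C = -\frac{11}{7}.


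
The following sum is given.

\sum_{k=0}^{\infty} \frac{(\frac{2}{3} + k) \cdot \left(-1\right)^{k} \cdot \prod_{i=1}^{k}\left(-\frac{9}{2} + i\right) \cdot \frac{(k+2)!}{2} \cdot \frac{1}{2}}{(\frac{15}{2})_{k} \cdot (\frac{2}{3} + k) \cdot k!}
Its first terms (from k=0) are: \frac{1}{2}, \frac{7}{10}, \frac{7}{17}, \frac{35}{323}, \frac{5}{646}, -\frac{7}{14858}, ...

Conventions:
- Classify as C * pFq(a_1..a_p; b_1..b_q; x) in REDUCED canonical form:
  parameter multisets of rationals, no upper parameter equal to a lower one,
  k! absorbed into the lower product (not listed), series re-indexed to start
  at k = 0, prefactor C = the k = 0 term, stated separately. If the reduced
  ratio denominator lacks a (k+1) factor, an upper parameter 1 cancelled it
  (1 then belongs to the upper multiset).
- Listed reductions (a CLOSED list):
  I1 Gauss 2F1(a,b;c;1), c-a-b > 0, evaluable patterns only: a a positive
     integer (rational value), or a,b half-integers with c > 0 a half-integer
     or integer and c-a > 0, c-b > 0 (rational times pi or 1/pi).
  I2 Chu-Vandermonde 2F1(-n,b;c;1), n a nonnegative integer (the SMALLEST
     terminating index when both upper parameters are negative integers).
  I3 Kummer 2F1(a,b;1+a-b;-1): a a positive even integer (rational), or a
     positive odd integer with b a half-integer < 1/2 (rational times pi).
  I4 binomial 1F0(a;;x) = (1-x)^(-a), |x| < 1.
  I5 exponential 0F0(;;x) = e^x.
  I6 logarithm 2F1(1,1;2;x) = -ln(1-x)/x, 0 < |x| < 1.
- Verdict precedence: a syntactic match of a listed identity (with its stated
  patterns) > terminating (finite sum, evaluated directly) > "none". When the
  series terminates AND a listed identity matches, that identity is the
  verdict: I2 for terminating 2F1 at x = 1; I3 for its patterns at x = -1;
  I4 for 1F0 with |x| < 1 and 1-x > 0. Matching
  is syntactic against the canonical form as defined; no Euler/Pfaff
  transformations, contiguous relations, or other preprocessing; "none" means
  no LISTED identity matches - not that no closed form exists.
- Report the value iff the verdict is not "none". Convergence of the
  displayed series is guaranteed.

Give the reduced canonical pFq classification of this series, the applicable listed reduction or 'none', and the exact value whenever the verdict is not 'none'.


First insight: with t_0 = \frac{1}{2}, the factorial ratio (prefactor 1/2) (k+a-1)!/(a-1)! is a rising factorial (a)_k.
Adjacent-term ratio: r(k) = -1 * (k-\frac{7}{2}) (k+3) / [(k+\frac{15}{2}) (k+1)] - rational; roots negated = parameters, x = -1, C = \frac{1}{2}.

Prefactor \frac{1}{2}, argument -1: 2F1 with upper {-\frac{7}{2}, 3} over lower {\frac{15}{2}}. Verdict: Kummer's theorem (I3) applies (x = -1; c = \frac{15}{2} equals 1+a-b for upper {-\frac{7}{2}, 3}: listed pattern). Hence: \frac{9009}{16384} \cdot \pi.


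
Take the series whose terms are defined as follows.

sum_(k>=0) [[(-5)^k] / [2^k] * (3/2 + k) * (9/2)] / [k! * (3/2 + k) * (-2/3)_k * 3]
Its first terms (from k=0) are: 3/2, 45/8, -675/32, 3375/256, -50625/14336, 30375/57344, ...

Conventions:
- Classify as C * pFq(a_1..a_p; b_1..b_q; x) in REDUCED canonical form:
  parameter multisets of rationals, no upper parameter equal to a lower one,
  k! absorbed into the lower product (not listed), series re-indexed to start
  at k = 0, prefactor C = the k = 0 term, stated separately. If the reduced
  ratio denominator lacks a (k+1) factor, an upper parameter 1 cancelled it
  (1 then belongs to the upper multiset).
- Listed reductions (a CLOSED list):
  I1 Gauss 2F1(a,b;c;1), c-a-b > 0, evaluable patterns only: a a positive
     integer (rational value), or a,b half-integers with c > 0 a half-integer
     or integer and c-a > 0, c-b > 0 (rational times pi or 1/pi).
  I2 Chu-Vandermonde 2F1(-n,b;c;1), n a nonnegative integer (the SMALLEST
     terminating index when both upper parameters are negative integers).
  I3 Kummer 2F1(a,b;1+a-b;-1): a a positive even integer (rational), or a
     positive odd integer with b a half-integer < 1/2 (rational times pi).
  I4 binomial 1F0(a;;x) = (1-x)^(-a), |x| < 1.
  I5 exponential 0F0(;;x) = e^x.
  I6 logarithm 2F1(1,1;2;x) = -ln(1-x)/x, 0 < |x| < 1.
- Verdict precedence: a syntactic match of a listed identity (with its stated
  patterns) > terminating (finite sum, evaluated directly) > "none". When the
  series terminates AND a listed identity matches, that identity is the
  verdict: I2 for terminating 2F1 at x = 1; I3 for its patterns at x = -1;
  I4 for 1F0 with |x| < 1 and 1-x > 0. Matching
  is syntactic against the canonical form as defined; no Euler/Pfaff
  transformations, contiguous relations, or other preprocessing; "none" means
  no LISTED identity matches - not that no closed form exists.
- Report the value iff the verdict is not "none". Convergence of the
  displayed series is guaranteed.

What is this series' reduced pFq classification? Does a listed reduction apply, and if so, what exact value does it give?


Reduced: x = -5/2, 0F1, upper = {-}, lower = {-2/3}, C = 3/2. Verdict: none here - no I1-I6 shape fits x = -5/2 with lower {-2/3}.

Key step: from the first term 3/2: the constant factors (prefactor 3/2) combine into one prefactor.
Ratio: r(k) = (-5/2) * 1 / [(k-2/3) (k+1)] - rational; roots negated = parameters, x = (-5/2), C = 3/2.


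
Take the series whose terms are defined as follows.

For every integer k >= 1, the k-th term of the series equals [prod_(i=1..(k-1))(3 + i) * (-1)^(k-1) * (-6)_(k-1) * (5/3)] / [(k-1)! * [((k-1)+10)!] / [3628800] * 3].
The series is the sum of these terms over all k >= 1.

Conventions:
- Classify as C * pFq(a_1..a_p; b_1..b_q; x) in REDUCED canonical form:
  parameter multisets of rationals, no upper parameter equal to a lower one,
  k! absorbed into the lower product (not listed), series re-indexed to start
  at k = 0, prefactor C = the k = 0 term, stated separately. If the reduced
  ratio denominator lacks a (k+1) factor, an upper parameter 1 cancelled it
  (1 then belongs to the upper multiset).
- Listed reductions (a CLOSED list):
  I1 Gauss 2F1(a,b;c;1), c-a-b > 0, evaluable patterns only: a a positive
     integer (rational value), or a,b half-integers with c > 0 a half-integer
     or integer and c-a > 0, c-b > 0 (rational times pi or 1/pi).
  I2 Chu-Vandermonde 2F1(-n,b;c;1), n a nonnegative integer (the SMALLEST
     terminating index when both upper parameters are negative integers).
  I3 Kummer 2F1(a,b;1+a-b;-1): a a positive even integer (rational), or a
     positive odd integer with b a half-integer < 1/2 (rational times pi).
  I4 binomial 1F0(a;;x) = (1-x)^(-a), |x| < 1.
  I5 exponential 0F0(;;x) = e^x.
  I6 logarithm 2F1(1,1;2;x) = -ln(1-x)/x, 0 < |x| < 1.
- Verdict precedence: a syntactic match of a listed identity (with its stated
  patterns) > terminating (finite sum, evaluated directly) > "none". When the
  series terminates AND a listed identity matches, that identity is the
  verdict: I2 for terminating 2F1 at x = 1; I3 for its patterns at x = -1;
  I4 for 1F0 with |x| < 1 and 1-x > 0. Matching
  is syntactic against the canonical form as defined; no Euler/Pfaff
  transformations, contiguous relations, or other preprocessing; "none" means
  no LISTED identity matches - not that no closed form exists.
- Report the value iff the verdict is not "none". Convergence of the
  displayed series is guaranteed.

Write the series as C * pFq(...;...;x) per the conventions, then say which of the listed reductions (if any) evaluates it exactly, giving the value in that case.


x = -1 here; the reduced form reads 2F1, upper {-6, 4}, lower {11}, C = 5/9. Verdict (x = -1): the Kummer evaluation I3 applies (x = -1; c = 11 equals 1+a-b for upper {-6, 4}: listed pattern). Its exact value is 25/6.

Key step: t_0 being 5/9, the denominator's factorial ratio (C = 5/9, x = -1) is a lower Pochhammer.
Step ratio: r(k) = (-1) * (k-6) (k+4) / [(k+11) (k+1)] ; factor over Q: parameters, x = (-1), and C = 5/9.


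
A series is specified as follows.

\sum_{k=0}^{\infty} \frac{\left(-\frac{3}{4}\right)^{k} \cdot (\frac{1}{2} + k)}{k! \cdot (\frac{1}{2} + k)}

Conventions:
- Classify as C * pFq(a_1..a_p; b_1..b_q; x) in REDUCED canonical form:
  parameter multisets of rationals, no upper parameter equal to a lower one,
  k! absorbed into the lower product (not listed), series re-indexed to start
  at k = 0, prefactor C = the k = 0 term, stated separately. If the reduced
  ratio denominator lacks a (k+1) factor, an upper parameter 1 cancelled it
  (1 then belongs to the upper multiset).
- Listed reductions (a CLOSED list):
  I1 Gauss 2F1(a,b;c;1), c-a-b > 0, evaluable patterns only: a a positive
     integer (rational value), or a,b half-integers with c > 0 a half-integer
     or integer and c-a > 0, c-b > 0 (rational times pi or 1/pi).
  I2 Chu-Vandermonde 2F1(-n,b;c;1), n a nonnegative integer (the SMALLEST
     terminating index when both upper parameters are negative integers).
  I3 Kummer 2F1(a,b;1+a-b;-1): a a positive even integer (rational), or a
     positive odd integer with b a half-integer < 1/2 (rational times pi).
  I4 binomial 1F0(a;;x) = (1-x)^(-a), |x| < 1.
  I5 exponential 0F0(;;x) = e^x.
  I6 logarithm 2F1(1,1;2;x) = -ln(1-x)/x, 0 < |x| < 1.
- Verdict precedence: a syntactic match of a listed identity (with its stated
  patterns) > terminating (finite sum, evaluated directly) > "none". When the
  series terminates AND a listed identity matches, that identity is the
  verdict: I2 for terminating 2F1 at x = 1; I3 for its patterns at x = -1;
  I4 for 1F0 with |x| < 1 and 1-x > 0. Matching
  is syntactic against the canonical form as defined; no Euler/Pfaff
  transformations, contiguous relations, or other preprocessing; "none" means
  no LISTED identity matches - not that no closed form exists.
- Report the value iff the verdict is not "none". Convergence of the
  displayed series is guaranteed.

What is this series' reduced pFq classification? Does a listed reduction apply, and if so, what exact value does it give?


Canonical form: C = 1 times 0F0 with upper {-}, lower {-}, x = -\frac{3}{4}. Verdict: exponential (I5) fires (the 0F0 exponential series at x = -\frac{3}{4}). Its exact value is e^{-\frac{3}{4}}.

Key observation: x = -\frac{3}{4} and k + 1/2 divides numerator and denominator alike; C = 1 after cancelling.
Ratio: r(k) = -\frac{3}{4} * 1 / [(k+1)] ; factor over Q: parameters, x = -\frac{3}{4}, and C = 1.


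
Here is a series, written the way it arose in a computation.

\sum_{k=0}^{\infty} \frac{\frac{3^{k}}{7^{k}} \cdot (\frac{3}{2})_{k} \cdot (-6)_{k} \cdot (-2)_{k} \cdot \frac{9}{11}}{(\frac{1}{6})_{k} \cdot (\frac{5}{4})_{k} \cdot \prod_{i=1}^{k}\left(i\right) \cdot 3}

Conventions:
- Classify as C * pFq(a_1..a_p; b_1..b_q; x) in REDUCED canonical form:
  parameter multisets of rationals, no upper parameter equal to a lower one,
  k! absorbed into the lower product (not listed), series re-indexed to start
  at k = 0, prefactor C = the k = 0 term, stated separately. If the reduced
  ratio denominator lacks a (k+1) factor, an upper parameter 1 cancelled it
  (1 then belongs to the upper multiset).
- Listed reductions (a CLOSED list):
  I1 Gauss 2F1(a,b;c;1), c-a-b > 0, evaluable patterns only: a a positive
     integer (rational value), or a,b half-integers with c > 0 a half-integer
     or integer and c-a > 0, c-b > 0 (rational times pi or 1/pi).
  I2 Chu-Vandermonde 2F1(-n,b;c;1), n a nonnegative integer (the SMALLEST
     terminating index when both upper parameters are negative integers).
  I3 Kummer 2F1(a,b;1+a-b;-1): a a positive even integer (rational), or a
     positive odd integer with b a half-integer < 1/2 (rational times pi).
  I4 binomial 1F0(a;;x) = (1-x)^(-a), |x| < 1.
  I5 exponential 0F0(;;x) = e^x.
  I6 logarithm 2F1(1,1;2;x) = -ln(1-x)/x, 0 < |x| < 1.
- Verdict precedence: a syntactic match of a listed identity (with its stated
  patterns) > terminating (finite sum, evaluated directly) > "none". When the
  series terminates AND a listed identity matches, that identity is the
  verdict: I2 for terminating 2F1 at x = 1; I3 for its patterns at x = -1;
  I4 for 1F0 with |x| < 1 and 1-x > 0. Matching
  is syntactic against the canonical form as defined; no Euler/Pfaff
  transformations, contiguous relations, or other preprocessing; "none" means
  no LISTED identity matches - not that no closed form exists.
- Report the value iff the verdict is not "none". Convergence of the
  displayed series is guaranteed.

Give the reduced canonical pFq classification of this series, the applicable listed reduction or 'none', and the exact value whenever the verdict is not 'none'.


This is \frac{3}{11} * 3F2(-6, -2, \frac{3}{2}; \frac{1}{6}, \frac{5}{4}; \frac{3}{7}) in reduced canonical form. Verdict: terminating. With -2 upstairs the series is a 3-term polynomial sum; evaluated term by term. Exact value: \frac{390057}{18865}.

First insight: t_0 being \frac{3}{11}, the constant factors (prefactor 3/11) combine into one prefactor.
Consecutive-term ratio: r(k) = \frac{3}{7} * (k-6) (k-2) (k+\frac{3}{2}) / [(k+\frac{1}{6}) (k+\frac{5}{4}) (k+1)] - rational; roots negated = parameters, x = \frac{3}{7}, C = \frac{3}{11}.


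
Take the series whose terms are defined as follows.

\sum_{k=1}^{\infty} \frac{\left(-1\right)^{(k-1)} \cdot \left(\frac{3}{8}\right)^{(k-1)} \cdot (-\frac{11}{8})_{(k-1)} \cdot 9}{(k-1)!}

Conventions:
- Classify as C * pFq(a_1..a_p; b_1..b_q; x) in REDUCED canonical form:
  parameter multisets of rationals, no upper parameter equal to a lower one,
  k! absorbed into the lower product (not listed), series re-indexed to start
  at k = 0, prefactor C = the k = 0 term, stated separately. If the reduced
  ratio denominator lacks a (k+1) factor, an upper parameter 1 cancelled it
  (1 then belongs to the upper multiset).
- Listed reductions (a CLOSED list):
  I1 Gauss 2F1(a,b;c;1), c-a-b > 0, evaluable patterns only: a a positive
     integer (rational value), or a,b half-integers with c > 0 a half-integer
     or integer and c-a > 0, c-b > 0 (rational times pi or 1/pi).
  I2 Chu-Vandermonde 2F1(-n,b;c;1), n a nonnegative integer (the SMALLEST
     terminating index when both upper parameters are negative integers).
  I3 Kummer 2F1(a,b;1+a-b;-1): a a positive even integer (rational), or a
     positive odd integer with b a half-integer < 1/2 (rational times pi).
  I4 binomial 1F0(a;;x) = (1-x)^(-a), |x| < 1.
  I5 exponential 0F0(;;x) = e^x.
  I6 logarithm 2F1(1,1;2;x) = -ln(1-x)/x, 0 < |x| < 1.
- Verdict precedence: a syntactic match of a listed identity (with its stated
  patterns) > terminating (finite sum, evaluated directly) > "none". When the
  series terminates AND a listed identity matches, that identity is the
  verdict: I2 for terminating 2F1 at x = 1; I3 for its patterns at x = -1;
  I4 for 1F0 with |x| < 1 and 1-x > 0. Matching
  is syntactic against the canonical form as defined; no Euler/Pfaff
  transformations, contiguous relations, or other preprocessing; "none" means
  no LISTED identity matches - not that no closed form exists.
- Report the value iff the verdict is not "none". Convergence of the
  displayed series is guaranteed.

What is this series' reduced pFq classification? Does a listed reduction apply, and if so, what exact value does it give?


Prefactor 9, argument -\frac{3}{8}: 1F0 with upper {-\frac{11}{8}} over lower {-}. Verdict (x = -\frac{3}{8}): binomial (I4) applies (the 1F0 binomial series: exponent 11/8, x = -\frac{3}{8}). Hence: 9 \cdot \left(\frac{11}{8}\right)^{\frac{11}{8}}.

The tell: from the first term 9: the (-1)^k factor (C = 9) folds into the argument's sign.
Step ratio: r(k) = -\frac{3}{8} * (k-\frac{11}{8}) / [(k+1)] - poly over poly, x = -\frac{3}{8} from leading terms; C = 9 at k = 0.


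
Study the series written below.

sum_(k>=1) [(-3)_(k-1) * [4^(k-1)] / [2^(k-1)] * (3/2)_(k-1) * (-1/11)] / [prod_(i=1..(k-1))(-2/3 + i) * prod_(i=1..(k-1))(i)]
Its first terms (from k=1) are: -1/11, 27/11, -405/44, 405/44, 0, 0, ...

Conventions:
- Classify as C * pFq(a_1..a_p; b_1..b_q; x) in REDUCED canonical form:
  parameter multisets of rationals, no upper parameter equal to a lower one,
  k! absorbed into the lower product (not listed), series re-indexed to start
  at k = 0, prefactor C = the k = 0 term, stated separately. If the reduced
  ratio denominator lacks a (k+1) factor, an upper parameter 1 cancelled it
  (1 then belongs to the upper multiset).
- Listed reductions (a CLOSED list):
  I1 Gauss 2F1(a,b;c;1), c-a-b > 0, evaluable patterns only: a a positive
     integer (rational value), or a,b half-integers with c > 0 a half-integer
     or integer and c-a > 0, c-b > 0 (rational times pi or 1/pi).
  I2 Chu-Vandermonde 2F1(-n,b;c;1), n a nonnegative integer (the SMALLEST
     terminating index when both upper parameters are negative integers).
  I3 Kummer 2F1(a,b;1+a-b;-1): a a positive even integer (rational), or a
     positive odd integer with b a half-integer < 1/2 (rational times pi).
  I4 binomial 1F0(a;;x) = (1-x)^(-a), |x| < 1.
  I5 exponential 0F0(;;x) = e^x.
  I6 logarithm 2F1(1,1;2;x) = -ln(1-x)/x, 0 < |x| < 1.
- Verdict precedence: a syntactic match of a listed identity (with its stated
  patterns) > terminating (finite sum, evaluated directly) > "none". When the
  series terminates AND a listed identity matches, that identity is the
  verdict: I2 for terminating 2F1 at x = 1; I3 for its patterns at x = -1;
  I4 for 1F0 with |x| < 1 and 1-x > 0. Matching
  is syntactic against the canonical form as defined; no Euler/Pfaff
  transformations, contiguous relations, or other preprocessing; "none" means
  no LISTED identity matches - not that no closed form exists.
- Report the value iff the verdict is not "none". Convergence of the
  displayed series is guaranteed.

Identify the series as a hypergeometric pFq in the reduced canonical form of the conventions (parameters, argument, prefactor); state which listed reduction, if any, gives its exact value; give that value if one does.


At argument 2: a 2F1 with upper {-3, 3/2}, lower {1/3}, scaled by C = -1/11. Verdict: terminating - no listed pattern fits, but -3 in the upper list cuts the series at k = 3; direct evaluation. Its exact value is 26/11.

The tell: with t_0 = -1/11, the two k-th powers (C = -1/11, x = 2) combine into one argument.
Adjacent-term ratio: r(k) = 2 * (k-3) (k+3/2) / [(k+1/3) (k+1)] - rational in k, leading ratio 2; with t_0 = -1/11, classification follows.
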